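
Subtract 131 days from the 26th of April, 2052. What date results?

December 17, 2051

−26 → Mar 31, 2052 (end of Mar, 31 days; 105 left).
−31 → Feb 29, 2052 (end of Feb, 29 days; 74 left).
−29 → Jan 31, 2052 (end of Jan, 31 days; 45 left).
−31 → Dec 31, 2051 (end of Dec, 31 days; 14 left).
−14 → Dec 17, 2051.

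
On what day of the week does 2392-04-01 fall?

Doomsday rule: the anchor day for the 2300s is Wednesday. For year 92: 92÷12 = 7 r 8, and 8÷4 = 2, so 7+8+2 = 17.
Wednesday + 17 ≡ Saturday — that's 2392's doomsday.
In April the doomsday date is Apr 4.
Apr 1 is 3 days before Apr 4; 3 mod 7 = 3, so Saturday − 3 = Wednesday.

Wednesday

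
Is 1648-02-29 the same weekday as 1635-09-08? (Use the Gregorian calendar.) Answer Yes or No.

From Sep 8, 1635 to Feb 29, 1648 is 4557 days.
4557 mod 7 = 0, so they are the same weekday.
(Sep 8, 1635 is a Saturday; Feb 29, 1648 is a Saturday.)

Yes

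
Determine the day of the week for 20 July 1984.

Friday

January 1, 1984 is a Sunday.
Jan 1, 1984 → Feb 1, 1984: 31 days (January has 31).
Feb 1, 1984 → Mar 1, 1984: 29 days (February has 29).
Mar 1, 1984 → Apr 1, 1984: 31 days (March has 31).
Apr 1, 1984 → May 1, 1984: 30 days (April has 30).
May 1, 1984 → Jun 1, 1984: 31 days (May has 31).
Jun 1, 1984 → Jul 1, 1984: 30 days (June has 30).
Jul 1, 1984 → Jul 20, 1984: 19 days.
Total: 201 days.
201 mod 7 = 5, so Sunday + 5 = Friday.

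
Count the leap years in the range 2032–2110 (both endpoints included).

Multiples of 4 in [2032,2110]: 20.
Of those, multiples of 100: 1 (not leap unless ÷400).
Multiples of 400: 0.
Leap years = 20 − 1 + 0 = 19.

19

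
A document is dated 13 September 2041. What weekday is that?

Doomsday rule: the anchor day for the 2000s is Tuesday. For year 41: 41÷12 = 3 r 5, and 5÷4 = 1, so 3+5+1 = 9.
Tuesday + 9 ≡ Thursday — that's 2041's doomsday.
In September the doomsday date is Sep 5.
Sep 13 is 8 days after Sep 5; 8 mod 7 = 1, so Thursday + 1 = Friday.

Friday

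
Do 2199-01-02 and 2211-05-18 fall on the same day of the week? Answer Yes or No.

From Jan 2, 2199 to May 18, 2211 is 4518 days.
4518 mod 7 = 3, so they are different weekdays.
(Jan 2, 2199 is a Wednesday; May 18, 2211 is a Saturday.)

No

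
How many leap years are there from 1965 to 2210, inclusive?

Multiples of 4 in [1965,2210]: 61.
Of those, multiples of 100: 3 (not leap unless ÷400).
Multiples of 400: 1.
Leap years = 61 − 3 + 1 = 59.

59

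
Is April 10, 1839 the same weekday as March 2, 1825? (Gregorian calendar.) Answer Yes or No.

Yes

From Mar 2, 1825 to Apr 10, 1839 is 5152 days.
5152 mod 7 = 0, so they are the same weekday.
(Mar 2, 1825 is a Wednesday; Apr 10, 1839 is a Wednesday.)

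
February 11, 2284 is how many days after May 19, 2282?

May 19, 2282 → May 19, 2283: 365 days.
May 19, 2283 → Jun 19, 2283: 31 days (May has 31).
Jun 19, 2283 → Jul 19, 2283: 30 days (June has 30).
Jul 19, 2283 → Aug 19, 2283: 31 days (July has 31).
Aug 19, 2283 → Sep 19, 2283: 31 days (August has 31).
Sep 19, 2283 → Oct 19, 2283: 30 days (September has 30).
Oct 19, 2283 → Nov 19, 2283: 31 days (October has 31).
Nov 19, 2283 → Dec 19, 2283: 30 days (November has 30).
Dec 19, 2283 → Jan 19, 2284: 31 days (December has 31).
Jan 19, 2284 → Feb 11, 2284: 23 days.
Total: 633 days.

633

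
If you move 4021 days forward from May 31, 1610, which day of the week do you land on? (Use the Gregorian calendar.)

May 31, 1610 is a Monday.
4021 mod 7 = 3, so 4021 days after a Monday is Monday + 3 = Thursday.

Thursday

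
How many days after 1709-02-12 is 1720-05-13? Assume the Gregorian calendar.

Feb 12, 1709 → Feb 12, 1710: 365 days.
Feb 12, 1710 → Feb 12, 1711: 365 days.
Feb 12, 1711 → Feb 12, 1712: 365 days.
Feb 12, 1712 → Feb 12, 1713: 366 days (Feb 29, 1712 is in that span).
Feb 12, 1713 → Feb 12, 1714: 365 days.
Feb 12, 1714 → Feb 12, 1715: 365 days.
Feb 12, 1715 → Feb 12, 1716: 365 days.
Feb 12, 1716 → Feb 12, 1717: 366 days (Feb 29, 1716 is in that span).
Feb 12, 1717 → Feb 12, 1718: 365 days.
Feb 12, 1718 → Feb 12, 1719: 365 days.
Feb 12, 1719 → Feb 12, 1720: 365 days.
Feb 12, 1720 → Mar 12, 1720: 29 days (February has 29).
Mar 12, 1720 → Apr 12, 1720: 31 days (March has 31).
Apr 12, 1720 → May 12, 1720: 30 days (April has 30).
May 12, 1720 → May 13, 1720: 1 days.
Total: 4108 days.

4108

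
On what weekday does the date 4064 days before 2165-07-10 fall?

Saturday

Jul 10, 2165 is a Wednesday.
4064 mod 7 = 4, so 4064 days before a Wednesday is Wednesday − 4 = Saturday.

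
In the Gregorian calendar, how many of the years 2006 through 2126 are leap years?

Multiples of 4 in [2006,2126]: 30.
Of those, multiples of 100: 1 (not leap unless ÷400).
Multiples of 400: 0.
Leap years = 30 − 1 + 0 = 29.

29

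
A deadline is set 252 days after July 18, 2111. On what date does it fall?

March 26, 2112

Jul has 31 days: +14 → Aug 1, 2111 (238 left).
Aug has 31 days: +31 → Sep 1, 2111 (207 left).
Sep has 30 days: +30 → Oct 1, 2111 (177 left).
Oct has 31 days: +31 → Nov 1, 2111 (146 left).
Nov has 30 days: +30 → Dec 1, 2111 (116 left).
Dec has 31 days: +31 → Jan 1, 2112 (85 left).
Jan has 31 days: +31 → Feb 1, 2112 (54 left).
Feb has 29 days: +29 → Mar 1, 2112 (25 left).
+25 → Mar 26, 2112.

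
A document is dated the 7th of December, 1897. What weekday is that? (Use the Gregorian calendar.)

Tuesday

Doomsday rule: the anchor day for the 1800s is Friday. For year 97: 97÷12 = 8 r 1, and 1÷4 = 0, so 8+1+0 = 9.
Friday + 9 ≡ Sunday — that's 1897's doomsday.
In December the doomsday date is Dec 12.
Dec 7 is 5 days before Dec 12; 5 mod 7 = 5, so Sunday − 5 = Tuesday.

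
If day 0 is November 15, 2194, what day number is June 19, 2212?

Nov 15, 2194 → Nov 15, 2195: 365 days.
Nov 15, 2195 → Nov 15, 2196: 366 days (Feb 29, 2196 is in that span).
Nov 15, 2196 → Nov 15, 2197: 365 days.
Nov 15, 2197 → Nov 15, 2198: 365 days.
Nov 15, 2198 → Nov 15, 2199: 365 days.
Nov 15, 2199 → Nov 15, 2200: 365 days.
Nov 15, 2200 → Nov 15, 2201: 365 days.
Nov 15, 2201 → Nov 15, 2202: 365 days.
Nov 15, 2202 → Nov 15, 2203: 365 days.
Nov 15, 2203 → Nov 15, 2204: 366 days (Feb 29, 2204 is in that span).
Nov 15, 2204 → Nov 15, 2205: 365 days.
Nov 15, 2205 → Nov 15, 2206: 365 days.
Nov 15, 2206 → Nov 15, 2207: 365 days.
Nov 15, 2207 → Nov 15, 2208: 366 days (Feb 29, 2208 is in that span).
Nov 15, 2208 → Nov 15, 2209: 365 days.
Nov 15, 2209 → Nov 15, 2210: 365 days.
Nov 15, 2210 → Nov 15, 2211: 365 days.
Nov 15, 2211 → Dec 15, 2211: 30 days (November has 30).
Dec 15, 2211 → Jan 15, 2212: 31 days (December has 31).
Jan 15, 2212 → Feb 15, 2212: 31 days (January has 31).
Feb 15, 2212 → Mar 15, 2212: 29 days (February has 29).
Mar 15, 2212 → Apr 15, 2212: 31 days (March has 31).
Apr 15, 2212 → May 15, 2212: 30 days (April has 30).
May 15, 2212 → Jun 15, 2212: 31 days (May has 31).
Jun 15, 2212 → Jun 19, 2212: 4 days.
Total: 6425 days.

6425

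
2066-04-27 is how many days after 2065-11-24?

Nov 24, 2065 → Dec 24, 2065: 30 days (November has 30).
Dec 24, 2065 → Jan 24, 2066: 31 days (December has 31).
Jan 24, 2066 → Feb 24, 2066: 31 days (January has 31).
Feb 24, 2066 → Mar 24, 2066: 28 days (February has 28).
Mar 24, 2066 → Apr 24, 2066: 31 days (March has 31).
Apr 24, 2066 → Apr 27, 2066: 3 days.
Total: 154 days.

154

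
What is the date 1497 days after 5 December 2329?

+365 (one year) → Dec 5, 2330 (1132 left).
+365 (one year) → Dec 5, 2331 (767 left).
+366 (one year; includes Feb 29, 2332) → Dec 5, 2332 (401 left).
+365 (one year) → Dec 5, 2333 (36 left).
Dec has 31 days: +27 → Jan 1, 2334 (9 left).
+9 → Jan 10, 2334.

January 10, 2334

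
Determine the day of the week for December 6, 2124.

Wednesday

Doomsday rule: the anchor day for the 2100s is Sunday. For year 24: 24÷12 = 2 r 0, and 0÷4 = 0, so 2+0+0 = 2.
Sunday + 2 ≡ Tuesday — that's 2124's doomsday.
In December the doomsday date is Dec 12.
Dec 6 is 6 days before Dec 12; 6 mod 7 = 6, so Tuesday − 6 = Wednesday.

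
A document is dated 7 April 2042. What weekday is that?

Monday

January 1, 2042 is a Wednesday.
Jan 1, 2042 → Feb 1, 2042: 31 days (January has 31).
Feb 1, 2042 → Mar 1, 2042: 28 days (February has 28).
Mar 1, 2042 → Apr 1, 2042: 31 days (March has 31).
Apr 1, 2042 → Apr 7, 2042: 6 days.
Total: 96 days.
96 mod 7 = 5, so Wednesday + 5 = Monday.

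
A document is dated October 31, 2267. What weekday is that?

Doomsday rule: the anchor day for the 2200s is Friday. For year 67: 67÷12 = 5 r 7, and 7÷4 = 1, so 5+7+1 = 13.
Friday + 13 ≡ Thursday — that's 2267's doomsday.
In October the doomsday date is Oct 10.
Oct 31 is 21 days after Oct 10; 21 mod 7 = 0, so Thursday + 0 = Thursday.

Thursday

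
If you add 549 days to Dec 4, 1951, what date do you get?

+366 (one year; includes Feb 29, 1952) → Dec 4, 1952 (183 left).
Dec has 31 days: +28 → Jan 1, 1953 (155 left).
Jan has 31 days: +31 → Feb 1, 1953 (124 left).
Feb has 28 days: +28 → Mar 1, 1953 (96 left).
Mar has 31 days: +31 → Apr 1, 1953 (65 left).
Apr has 30 days: +30 → May 1, 1953 (35 left).
May has 31 days: +31 → Jun 1, 1953 (4 left).
+4 → Jun 5, 1953.

June 5, 1953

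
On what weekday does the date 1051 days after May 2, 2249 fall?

Thursday

First find the weekday of May 2, 2249. Doomsday rule: the anchor day for the 2200s is Friday. For year 49: 49÷12 = 4 r 1, and 1÷4 = 0, so 4+1+0 = 5.
Friday + 5 ≡ Wednesday — that's 2249's doomsday.
In May the doomsday date is May 9.
May 2 is 7 days before May 9; 7 mod 7 = 0, so Wednesday − 0 = Wednesday.
1051 mod 7 = 1, so 1051 days after a Wednesday is Wednesday + 1 = Thursday.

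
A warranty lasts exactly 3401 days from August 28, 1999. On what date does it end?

December 19, 2008

+366 (one year; includes Feb 29, 2000) → Aug 28, 2000 (3035 left).
+365 (one year) → Aug 28, 2001 (2670 left).
+365 (one year) → Aug 28, 2002 (2305 left).
+365 (one year) → Aug 28, 2003 (1940 left).
+366 (one year; includes Feb 29, 2004) → Aug 28, 2004 (1574 left).
+365 (one year) → Aug 28, 2005 (1209 left).
+365 (one year) → Aug 28, 2006 (844 left).
+365 (one year) → Aug 28, 2007 (479 left).
+366 (one year; includes Feb 29, 2008) → Aug 28, 2008 (113 left).
Aug has 31 days: +4 → Sep 1, 2008 (109 left).
Sep has 30 days: +30 → Oct 1, 2008 (79 left).
Oct has 31 days: +31 → Nov 1, 2008 (48 left).
Nov has 30 days: +30 → Dec 1, 2008 (18 left).
+18 → Dec 19, 2008.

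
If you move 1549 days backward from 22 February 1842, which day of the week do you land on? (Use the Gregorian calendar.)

First find the weekday of Feb 22, 1842. Doomsday rule: the anchor day for the 1800s is Friday. For year 42: 42÷12 = 3 r 6, and 6÷4 = 1, so 3+6+1 = 10.
Friday + 10 ≡ Monday — that's 1842's doomsday.
In February the doomsday date is Feb 28 (1842 is not a leap year).
Feb 22 is 6 days before Feb 28; 6 mod 7 = 6, so Monday − 6 = Tuesday.
1549 mod 7 = 2, so 1549 days before a Tuesday is Tuesday − 2 = Sunday.

Sunday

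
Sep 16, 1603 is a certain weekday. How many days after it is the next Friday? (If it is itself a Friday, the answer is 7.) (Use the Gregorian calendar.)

3

Sep 16, 1603 is a Tuesday.
From Tuesday to the next Friday is 3 days.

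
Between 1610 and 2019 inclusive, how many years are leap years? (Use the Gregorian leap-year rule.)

Multiples of 4 in [1610,2019]: 102.
Of those, multiples of 100: 4 (not leap unless ÷400).
Multiples of 400: 1.
Leap years = 102 − 4 + 1 = 99.

99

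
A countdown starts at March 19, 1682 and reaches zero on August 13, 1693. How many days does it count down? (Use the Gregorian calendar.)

Mar 19, 1682 → Mar 19, 1683: 365 days.
Mar 19, 1683 → Mar 19, 1684: 366 days (Feb 29, 1684 is in that span).
Mar 19, 1684 → Mar 19, 1685: 365 days.
Mar 19, 1685 → Mar 19, 1686: 365 days.
Mar 19, 1686 → Mar 19, 1687: 365 days.
Mar 19, 1687 → Mar 19, 1688: 366 days (Feb 29, 1688 is in that span).
Mar 19, 1688 → Mar 19, 1689: 365 days.
Mar 19, 1689 → Mar 19, 1690: 365 days.
Mar 19, 1690 → Mar 19, 1691: 365 days.
Mar 19, 1691 → Mar 19, 1692: 366 days (Feb 29, 1692 is in that span).
Mar 19, 1692 → Mar 19, 1693: 365 days.
Mar 19, 1693 → Apr 19, 1693: 31 days (March has 31).
Apr 19, 1693 → May 19, 1693: 30 days (April has 30).
May 19, 1693 → Jun 19, 1693: 31 days (May has 31).
Jun 19, 1693 → Jul 19, 1693: 30 days (June has 30).
Jul 19, 1693 → Aug 13, 1693: 25 days.
Total: 4165 days.

4165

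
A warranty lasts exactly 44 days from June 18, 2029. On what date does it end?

Jun has 30 days: +13 → Jul 1, 2029 (31 left).
Jul has 31 days: +31 → Aug 1, 2029 (0 left).

August 1, 2029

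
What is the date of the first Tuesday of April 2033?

April 5, 2033

April 1, 2033 is a Friday.
The first Tuesday is therefore April 5 (4 days later).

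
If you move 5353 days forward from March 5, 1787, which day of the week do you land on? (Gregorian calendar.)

First find the weekday of Mar 5, 1787. Doomsday rule: the anchor day for the 1700s is Sunday. For year 87: 87÷12 = 7 r 3, and 3÷4 = 0, so 7+3+0 = 10.
Sunday + 10 ≡ Wednesday — that's 1787's doomsday.
In March the doomsday date is Mar 14.
Mar 5 is 9 days before Mar 14; 9 mod 7 = 2, so Wednesday − 2 = Monday.
5353 mod 7 = 5, so 5353 days after a Monday is Monday + 5 = Saturday.

Saturday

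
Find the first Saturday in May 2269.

May 1, 2269

May 1, 2269 is a Saturday.
The first Saturday is therefore May 1 (same day).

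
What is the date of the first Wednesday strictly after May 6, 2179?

May 12, 2179

May 6, 2179 is a Thursday.
From Thursday to the next Wednesday is 6 days.
May 6, 2179 + 6 = May 12, 2179.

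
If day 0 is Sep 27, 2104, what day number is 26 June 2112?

Sep 27, 2104 → Sep 27, 2105: 365 days.
Sep 27, 2105 → Sep 27, 2106: 365 days.
Sep 27, 2106 → Sep 27, 2107: 365 days.
Sep 27, 2107 → Sep 27, 2108: 366 days (Feb 29, 2108 is in that span).
Sep 27, 2108 → Sep 27, 2109: 365 days.
Sep 27, 2109 → Sep 27, 2110: 365 days.
Sep 27, 2110 → Sep 27, 2111: 365 days.
Sep 27, 2111 → Oct 27, 2111: 30 days (September has 30).
Oct 27, 2111 → Nov 27, 2111: 31 days (October has 31).
Nov 27, 2111 → Dec 27, 2111: 30 days (November has 30).
Dec 27, 2111 → Jan 27, 2112: 31 days (December has 31).
Jan 27, 2112 → Feb 27, 2112: 31 days (January has 31).
Feb 27, 2112 → Mar 27, 2112: 29 days (February has 29).
Mar 27, 2112 → Apr 27, 2112: 31 days (March has 31).
Apr 27, 2112 → May 27, 2112: 30 days (April has 30).
May 27, 2112 → Jun 26, 2112: 30 days.
Total: 2829 days.

2829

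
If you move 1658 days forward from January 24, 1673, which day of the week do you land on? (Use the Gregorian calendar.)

Monday

Jan 24, 1673 is a Tuesday.
1658 mod 7 = 6, so 1658 days after a Tuesday is Tuesday + 6 = Monday.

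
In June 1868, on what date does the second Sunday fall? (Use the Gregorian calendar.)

June 14, 1868

June 1, 1868 is a Monday.
The first Sunday is therefore June 7 (6 days later).
The second Sunday is 7 + 1×7 = June 14.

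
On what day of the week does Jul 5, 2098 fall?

Doomsday rule: the anchor day for the 2000s is Tuesday. For year 98: 98÷12 = 8 r 2, and 2÷4 = 0, so 8+2+0 = 10.
Tuesday + 10 ≡ Friday — that's 2098's doomsday.
In July the doomsday date is Jul 11.
Jul 5 is 6 days before Jul 11; 6 mod 7 = 6, so Friday − 6 = Saturday.

Saturday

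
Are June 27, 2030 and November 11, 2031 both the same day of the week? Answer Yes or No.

From Jun 27, 2030 to Nov 11, 2031 is 502 days.
502 mod 7 = 5, so they are different weekdays.
(Jun 27, 2030 is a Thursday; Nov 11, 2031 is a Tuesday.)

No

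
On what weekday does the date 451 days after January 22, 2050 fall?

Jan 22, 2050 is a Saturday.
451 mod 7 = 3, so 451 days after a Saturday is Saturday + 3 = Tuesday.

Tuesday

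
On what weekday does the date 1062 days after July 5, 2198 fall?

First find the weekday of Jul 5, 2198. Doomsday rule: the anchor day for the 2100s is Sunday. For year 98: 98÷12 = 8 r 2, and 2÷4 = 0, so 8+2+0 = 10.
Sunday + 10 ≡ Wednesday — that's 2198's doomsday.
In July the doomsday date is Jul 11.
Jul 5 is 6 days before Jul 11; 6 mod 7 = 6, so Wednesday − 6 = Thursday.
1062 mod 7 = 5, so 1062 days after a Thursday is Thursday + 5 = Tuesday.

Tuesday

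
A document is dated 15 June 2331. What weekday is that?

Monday

Doomsday rule: the anchor day for the 2300s is Wednesday. For year 31: 31÷12 = 2 r 7, and 7÷4 = 1, so 2+7+1 = 10.
Wednesday + 10 ≡ Saturday — that's 2331's doomsday.
In June the doomsday date is Jun 6.
Jun 15 is 9 days after Jun 6; 9 mod 7 = 2, so Saturday + 2 = Monday.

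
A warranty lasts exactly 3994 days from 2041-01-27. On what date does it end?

+365 (one year) → Jan 27, 2042 (3629 left).
+365 (one year) → Jan 27, 2043 (3264 left).
+365 (one year) → Jan 27, 2044 (2899 left).
+366 (one year; includes Feb 29, 2044) → Jan 27, 2045 (2533 left).
+365 (one year) → Jan 27, 2046 (2168 left).
+365 (one year) → Jan 27, 2047 (1803 left).
+365 (one year) → Jan 27, 2048 (1438 left).
+366 (one year; includes Feb 29, 2048) → Jan 27, 2049 (1072 left).
+365 (one year) → Jan 27, 2050 (707 left).
+365 (one year) → Jan 27, 2051 (342 left).
Jan has 31 days: +5 → Feb 1, 2051 (337 left).
Feb has 28 days: +28 → Mar 1, 2051 (309 left).
Mar has 31 days: +31 → Apr 1, 2051 (278 left).
Apr has 30 days: +30 → May 1, 2051 (248 left).
May has 31 days: +31 → Jun 1, 2051 (217 left).
Jun has 30 days: +30 → Jul 1, 2051 (187 left).
Jul has 31 days: +31 → Aug 1, 2051 (156 left).
Aug has 31 days: +31 → Sep 1, 2051 (125 left).
Sep has 30 days: +30 → Oct 1, 2051 (95 left).
Oct has 31 days: +31 → Nov 1, 2051 (64 left).
Nov has 30 days: +30 → Dec 1, 2051 (34 left).
Dec has 31 days: +31 → Jan 1, 2052 (3 left).
+3 → Jan 4, 2052.

January 4, 2052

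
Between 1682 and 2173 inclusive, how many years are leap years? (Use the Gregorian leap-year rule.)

119

Multiples of 4 in [1682,2173]: 123.
Of those, multiples of 100: 5 (not leap unless ÷400).
Multiples of 400: 1.
Leap years = 123 − 5 + 1 = 119.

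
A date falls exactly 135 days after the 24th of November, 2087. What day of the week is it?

Wednesday

First find the weekday of Nov 24, 2087. Doomsday rule: the anchor day for the 2000s is Tuesday. For year 87: 87÷12 = 7 r 3, and 3÷4 = 0, so 7+3+0 = 10.
Tuesday + 10 ≡ Friday — that's 2087's doomsday.
In November the doomsday date is Nov 7.
Nov 24 is 17 days after Nov 7; 17 mod 7 = 3, so Friday + 3 = Monday.
135 mod 7 = 2, so 135 days after a Monday is Monday + 2 = Wednesday.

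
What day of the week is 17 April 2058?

Doomsday rule: the anchor day for the 2000s is Tuesday. For year 58: 58÷12 = 4 r 10, and 10÷4 = 2, so 4+10+2 = 16.
Tuesday + 16 ≡ Thursday — that's 2058's doomsday.
In April the doomsday date is Apr 4.
Apr 17 is 13 days after Apr 4; 13 mod 7 = 6, so Thursday + 6 = Wednesday.

Wednesday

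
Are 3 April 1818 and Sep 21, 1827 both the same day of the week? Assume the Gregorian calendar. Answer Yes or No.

From Apr 3, 1818 to Sep 21, 1827 is 3458 days.
3458 mod 7 = 0, so they are the same weekday.
(Apr 3, 1818 is a Friday; Sep 21, 1827 is a Friday.)

Yes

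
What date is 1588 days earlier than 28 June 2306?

−365 (one year) → Jun 28, 2305 (1223 left).
−365 (one year) → Jun 28, 2304 (858 left).
−366 (one year; includes Feb 29, 2304) → Jun 28, 2303 (492 left).
−365 (one year) → Jun 28, 2302 (127 left).
−28 → May 31, 2302 (end of May, 31 days; 99 left).
−31 → Apr 30, 2302 (end of Apr, 30 days; 68 left).
−30 → Mar 31, 2302 (end of Mar, 31 days; 38 left).
−31 → Feb 28, 2302 (end of Feb, 28 days; 7 left).
−7 → Feb 21, 2302.

February 21, 2302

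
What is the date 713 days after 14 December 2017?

November 27, 2019

+365 (one year) → Dec 14, 2018 (348 left).
Dec has 31 days: +18 → Jan 1, 2019 (330 left).
Jan has 31 days: +31 → Feb 1, 2019 (299 left).
Feb has 28 days: +28 → Mar 1, 2019 (271 left).
Mar has 31 days: +31 → Apr 1, 2019 (240 left).
Apr has 30 days: +30 → May 1, 2019 (210 left).
May has 31 days: +31 → Jun 1, 2019 (179 left).
Jun has 30 days: +30 → Jul 1, 2019 (149 left).
Jul has 31 days: +31 → Aug 1, 2019 (118 left).
Aug has 31 days: +31 → Sep 1, 2019 (87 left).
Sep has 30 days: +30 → Oct 1, 2019 (57 left).
Oct has 31 days: +31 → Nov 1, 2019 (26 left).
+26 → Nov 27, 2019.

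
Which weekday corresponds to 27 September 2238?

Thursday

Doomsday rule: the anchor day for the 2200s is Friday. For year 38: 38÷12 = 3 r 2, and 2÷4 = 0, so 3+2+0 = 5.
Friday + 5 ≡ Wednesday — that's 2238's doomsday.
In September the doomsday date is Sep 5.
Sep 27 is 22 days after Sep 5; 22 mod 7 = 1, so Wednesday + 1 = Thursday.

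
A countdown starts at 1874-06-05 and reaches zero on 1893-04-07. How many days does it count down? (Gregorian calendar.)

6881

Jun 5, 1874 → Jun 5, 1875: 365 days.
Jun 5, 1875 → Jun 5, 1876: 366 days (Feb 29, 1876 is in that span).
Jun 5, 1876 → Jun 5, 1877: 365 days.
Jun 5, 1877 → Jun 5, 1878: 365 days.
Jun 5, 1878 → Jun 5, 1879: 365 days.
Jun 5, 1879 → Jun 5, 1880: 366 days (Feb 29, 1880 is in that span).
Jun 5, 1880 → Jun 5, 1881: 365 days.
Jun 5, 1881 → Jun 5, 1882: 365 days.
Jun 5, 1882 → Jun 5, 1883: 365 days.
Jun 5, 1883 → Jun 5, 1884: 366 days (Feb 29, 1884 is in that span).
Jun 5, 1884 → Jun 5, 1885: 365 days.
Jun 5, 1885 → Jun 5, 1886: 365 days.
Jun 5, 1886 → Jun 5, 1887: 365 days.
Jun 5, 1887 → Jun 5, 1888: 366 days (Feb 29, 1888 is in that span).
Jun 5, 1888 → Jun 5, 1889: 365 days.
Jun 5, 1889 → Jun 5, 1890: 365 days.
Jun 5, 1890 → Jun 5, 1891: 365 days.
Jun 5, 1891 → Jun 5, 1892: 366 days (Feb 29, 1892 is in that span).
Jun 5, 1892 → Jul 5, 1892: 30 days (June has 30).
Jul 5, 1892 → Aug 5, 1892: 31 days (July has 31).
Aug 5, 1892 → Sep 5, 1892: 31 days (August has 31).
Sep 5, 1892 → Oct 5, 1892: 30 days (September has 30).
Oct 5, 1892 → Nov 5, 1892: 31 days (October has 31).
Nov 5, 1892 → Dec 5, 1892: 30 days (November has 30).
Dec 5, 1892 → Jan 5, 1893: 31 days (December has 31).
Jan 5, 1893 → Feb 5, 1893: 31 days (January has 31).
Feb 5, 1893 → Mar 5, 1893: 28 days (February has 28).
Mar 5, 1893 → Apr 5, 1893: 31 days (March has 31).
Apr 5, 1893 → Apr 7, 1893: 2 days.
Total: 6881 days.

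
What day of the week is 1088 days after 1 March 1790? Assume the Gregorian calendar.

Thursday

First find the weekday of Mar 1, 1790. Doomsday rule: the anchor day for the 1700s is Sunday. For year 90: 90÷12 = 7 r 6, and 6÷4 = 1, so 7+6+1 = 14.
Sunday + 14 ≡ Sunday — that's 1790's doomsday.
In March the doomsday date is Mar 14.
Mar 1 is 13 days before Mar 14; 13 mod 7 = 6, so Sunday − 6 = Monday.
1088 mod 7 = 3, so 1088 days after a Monday is Monday + 3 = Thursday.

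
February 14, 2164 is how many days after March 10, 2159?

1802

Mar 10, 2159 → Mar 10, 2160: 366 days (Feb 29, 2160 is in that span).
Mar 10, 2160 → Mar 10, 2161: 365 days.
Mar 10, 2161 → Mar 10, 2162: 365 days.
Mar 10, 2162 → Mar 10, 2163: 365 days.
Mar 10, 2163 → Apr 10, 2163: 31 days (March has 31).
Apr 10, 2163 → May 10, 2163: 30 days (April has 30).
May 10, 2163 → Jun 10, 2163: 31 days (May has 31).
Jun 10, 2163 → Jul 10, 2163: 30 days (June has 30).
Jul 10, 2163 → Aug 10, 2163: 31 days (July has 31).
Aug 10, 2163 → Sep 10, 2163: 31 days (August has 31).
Sep 10, 2163 → Oct 10, 2163: 30 days (September has 30).
Oct 10, 2163 → Nov 10, 2163: 31 days (October has 31).
Nov 10, 2163 → Dec 10, 2163: 30 days (November has 30).
Dec 10, 2163 → Jan 10, 2164: 31 days (December has 31).
Jan 10, 2164 → Feb 10, 2164: 31 days (January has 31).
Feb 10, 2164 → Feb 14, 2164: 4 days.
Total: 1802 days.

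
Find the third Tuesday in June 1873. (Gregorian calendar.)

June 17, 1873

June 1, 1873 is a Sunday.
The first Tuesday is therefore June 3 (2 days later).
The third Tuesday is 3 + 2×7 = June 17.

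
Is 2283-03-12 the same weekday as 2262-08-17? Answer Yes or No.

No

From Aug 17, 2262 to Mar 12, 2283 is 7512 days.
7512 mod 7 = 1, so they are different weekdays.
(Aug 17, 2262 is a Sunday; Mar 12, 2283 is a Monday.)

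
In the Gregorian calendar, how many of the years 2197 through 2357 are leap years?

38

Multiples of 4 in [2197,2357]: 40.
Of those, multiples of 100: 2 (not leap unless ÷400).
Multiples of 400: 0.
Leap years = 40 − 2 + 0 = 38.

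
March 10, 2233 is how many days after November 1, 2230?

860

Nov 1, 2230 → Nov 1, 2231: 365 days.
Nov 1, 2231 → Nov 1, 2232: 366 days (Feb 29, 2232 is in that span).
Nov 1, 2232 → Dec 1, 2232: 30 days (November has 30).
Dec 1, 2232 → Jan 1, 2233: 31 days (December has 31).
Jan 1, 2233 → Feb 1, 2233: 31 days (January has 31).
Feb 1, 2233 → Mar 1, 2233: 28 days (February has 28).
Mar 1, 2233 → Mar 10, 2233: 9 days.
Total: 860 days.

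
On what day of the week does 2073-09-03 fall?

Sunday

Doomsday rule: the anchor day for the 2000s is Tuesday. For year 73: 73÷12 = 6 r 1, and 1÷4 = 0, so 6+1+0 = 7.
Tuesday + 7 ≡ Tuesday — that's 2073's doomsday.
In September the doomsday date is Sep 5.
Sep 3 is 2 days before Sep 5; 2 mod 7 = 2, so Tuesday − 2 = Sunday.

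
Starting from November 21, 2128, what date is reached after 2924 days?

+365 (one year) → Nov 21, 2129 (2559 left).
+365 (one year) → Nov 21, 2130 (2194 left).
+365 (one year) → Nov 21, 2131 (1829 left).
+366 (one year; includes Feb 29, 2132) → Nov 21, 2132 (1463 left).
+365 (one year) → Nov 21, 2133 (1098 left).
+365 (one year) → Nov 21, 2134 (733 left).
+365 (one year) → Nov 21, 2135 (368 left).
Nov has 30 days: +10 → Dec 1, 2135 (358 left).
Dec has 31 days: +31 → Jan 1, 2136 (327 left).
Jan has 31 days: +31 → Feb 1, 2136 (296 left).
Feb has 29 days: +29 → Mar 1, 2136 (267 left).
Mar has 31 days: +31 → Apr 1, 2136 (236 left).
Apr has 30 days: +30 → May 1, 2136 (206 left).
May has 31 days: +31 → Jun 1, 2136 (175 left).
Jun has 30 days: +30 → Jul 1, 2136 (145 left).
Jul has 31 days: +31 → Aug 1, 2136 (114 left).
Aug has 31 days: +31 → Sep 1, 2136 (83 left).
Sep has 30 days: +30 → Oct 1, 2136 (53 left).
Oct has 31 days: +31 → Nov 1, 2136 (22 left).
+22 → Nov 23, 2136.

November 23, 2136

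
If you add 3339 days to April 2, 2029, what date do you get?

+365 (one year) → Apr 2, 2030 (2974 left).
+365 (one year) → Apr 2, 2031 (2609 left).
+366 (one year; includes Feb 29, 2032) → Apr 2, 2032 (2243 left).
+365 (one year) → Apr 2, 2033 (1878 left).
+365 (one year) → Apr 2, 2034 (1513 left).
+365 (one year) → Apr 2, 2035 (1148 left).
+366 (one year; includes Feb 29, 2036) → Apr 2, 2036 (782 left).
+365 (one year) → Apr 2, 2037 (417 left).
+365 (one year) → Apr 2, 2038 (52 left).
Apr has 30 days: +29 → May 1, 2038 (23 left).
+23 → May 24, 2038.

May 24, 2038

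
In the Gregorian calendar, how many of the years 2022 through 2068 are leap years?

12

Multiples of 4 in [2022,2068]: 12.
Of those, multiples of 100: 0 (not leap unless ÷400).
Multiples of 400: 0.
Leap years = 12 − 0 + 0 = 12.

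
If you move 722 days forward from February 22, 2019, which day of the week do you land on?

First find the weekday of Feb 22, 2019. Doomsday rule: the anchor day for the 2000s is Tuesday. For year 19: 19÷12 = 1 r 7, and 7÷4 = 1, so 1+7+1 = 9.
Tuesday + 9 ≡ Thursday — that's 2019's doomsday.
In February the doomsday date is Feb 28 (2019 is not a leap year).
Feb 22 is 6 days before Feb 28; 6 mod 7 = 6, so Thursday − 6 = Friday.
722 mod 7 = 1, so 722 days after a Friday is Friday + 1 = Saturday.

Saturday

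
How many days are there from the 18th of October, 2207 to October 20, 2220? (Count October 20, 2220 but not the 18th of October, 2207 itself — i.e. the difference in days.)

Oct 18, 2207 → Oct 18, 2208: 366 days (Feb 29, 2208 is in that span).
Oct 18, 2208 → Oct 18, 2209: 365 days.
Oct 18, 2209 → Oct 18, 2210: 365 days.
Oct 18, 2210 → Oct 18, 2211: 365 days.
Oct 18, 2211 → Oct 18, 2212: 366 days (Feb 29, 2212 is in that span).
Oct 18, 2212 → Oct 18, 2213: 365 days.
Oct 18, 2213 → Oct 18, 2214: 365 days.
Oct 18, 2214 → Oct 18, 2215: 365 days.
Oct 18, 2215 → Oct 18, 2216: 366 days (Feb 29, 2216 is in that span).
Oct 18, 2216 → Oct 18, 2217: 365 days.
Oct 18, 2217 → Oct 18, 2218: 365 days.
Oct 18, 2218 → Oct 18, 2219: 365 days.
Oct 18, 2219 → Nov 18, 2219: 31 days (October has 31).
Nov 18, 2219 → Dec 18, 2219: 30 days (November has 30).
Dec 18, 2219 → Jan 18, 2220: 31 days (December has 31).
Jan 18, 2220 → Feb 18, 2220: 31 days (January has 31).
Feb 18, 2220 → Mar 18, 2220: 29 days (February has 29).
Mar 18, 2220 → Apr 18, 2220: 31 days (March has 31).
Apr 18, 2220 → May 18, 2220: 30 days (April has 30).
May 18, 2220 → Jun 18, 2220: 31 days (May has 31).
Jun 18, 2220 → Jul 18, 2220: 30 days (June has 30).
Jul 18, 2220 → Aug 18, 2220: 31 days (July has 31).
Aug 18, 2220 → Sep 18, 2220: 31 days (August has 31).
Sep 18, 2220 → Oct 18, 2220: 30 days (September has 30).
Oct 18, 2220 → Oct 20, 2220: 2 days.
Total: 4751 days.

4751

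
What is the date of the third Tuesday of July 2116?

July 1, 2116 is a Wednesday.
The first Tuesday is therefore July 7 (6 days later).
The third Tuesday is 7 + 2×7 = July 21.

July 21, 2116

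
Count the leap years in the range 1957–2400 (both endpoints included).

Multiples of 4 in [1957,2400]: 111.
Of those, multiples of 100: 5 (not leap unless ÷400).
Multiples of 400: 2.
Leap years = 111 − 5 + 2 = 108.

108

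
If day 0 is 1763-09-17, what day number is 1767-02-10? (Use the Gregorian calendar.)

1242

Sep 17, 1763 → Sep 17, 1764: 366 days (Feb 29, 1764 is in that span).
Sep 17, 1764 → Sep 17, 1765: 365 days.
Sep 17, 1765 → Sep 17, 1766: 365 days.
Sep 17, 1766 → Oct 17, 1766: 30 days (September has 30).
Oct 17, 1766 → Nov 17, 1766: 31 days (October has 31).
Nov 17, 1766 → Dec 17, 1766: 30 days (November has 30).
Dec 17, 1766 → Jan 17, 1767: 31 days (December has 31).
Jan 17, 1767 → Feb 10, 1767: 24 days.
Total: 1242 days.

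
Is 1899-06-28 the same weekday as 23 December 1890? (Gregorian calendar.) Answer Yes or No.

No

From Dec 23, 1890 to Jun 28, 1899 is 3109 days.
3109 mod 7 = 1, so they are different weekdays.
(Dec 23, 1890 is a Tuesday; Jun 28, 1899 is a Wednesday.)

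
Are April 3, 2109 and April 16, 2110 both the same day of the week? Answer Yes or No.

From Apr 3, 2109 to Apr 16, 2110 is 378 days.
378 mod 7 = 0, so they are the same weekday.
(Apr 3, 2109 is a Wednesday; Apr 16, 2110 is a Wednesday.)

Yes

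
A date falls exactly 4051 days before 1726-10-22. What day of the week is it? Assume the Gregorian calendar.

Thursday

First find the weekday of Oct 22, 1726. Doomsday rule: the anchor day for the 1700s is Sunday. For year 26: 26÷12 = 2 r 2, and 2÷4 = 0, so 2+2+0 = 4.
Sunday + 4 ≡ Thursday — that's 1726's doomsday.
In October the doomsday date is Oct 10.
Oct 22 is 12 days after Oct 10; 12 mod 7 = 5, so Thursday + 5 = Tuesday.
4051 mod 7 = 5, so 4051 days before a Tuesday is Tuesday − 5 = Thursday.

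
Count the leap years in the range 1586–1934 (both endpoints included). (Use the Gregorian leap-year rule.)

84

Multiples of 4 in [1586,1934]: 87.
Of those, multiples of 100: 4 (not leap unless ÷400).
Multiples of 400: 1.
Leap years = 87 − 4 + 1 = 84.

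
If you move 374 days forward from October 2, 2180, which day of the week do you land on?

Thursday

Oct 2, 2180 is a Monday.
374 mod 7 = 3, so 374 days after a Monday is Monday + 3 = Thursday.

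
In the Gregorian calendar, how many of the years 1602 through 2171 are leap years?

138

Multiples of 4 in [1602,2171]: 142.
Of those, multiples of 100: 5 (not leap unless ÷400).
Multiples of 400: 1.
Leap years = 142 − 5 + 1 = 138.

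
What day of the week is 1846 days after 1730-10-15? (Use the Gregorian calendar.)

Oct 15, 1730 is a Sunday.
1846 mod 7 = 5, so 1846 days after a Sunday is Sunday + 5 = Friday.

Friday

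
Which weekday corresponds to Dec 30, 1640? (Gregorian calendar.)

Doomsday rule: the anchor day for the 1600s is Tuesday. For year 40: 40÷12 = 3 r 4, and 4÷4 = 1, so 3+4+1 = 8.
Tuesday + 8 ≡ Wednesday — that's 1640's doomsday.
In December the doomsday date is Dec 12.
Dec 30 is 18 days after Dec 12; 18 mod 7 = 4, so Wednesday + 4 = Sunday.

Sunday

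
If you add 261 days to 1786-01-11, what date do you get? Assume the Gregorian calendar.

Jan has 31 days: +21 → Feb 1, 1786 (240 left).
Feb has 28 days: +28 → Mar 1, 1786 (212 left).
Mar has 31 days: +31 → Apr 1, 1786 (181 left).
Apr has 30 days: +30 → May 1, 1786 (151 left).
May has 31 days: +31 → Jun 1, 1786 (120 left).
Jun has 30 days: +30 → Jul 1, 1786 (90 left).
Jul has 31 days: +31 → Aug 1, 1786 (59 left).
Aug has 31 days: +31 → Sep 1, 1786 (28 left).
+28 → Sep 29, 1786.

September 29, 1786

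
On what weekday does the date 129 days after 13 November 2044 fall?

First find the weekday of Nov 13, 2044. Doomsday rule: the anchor day for the 2000s is Tuesday. For year 44: 44÷12 = 3 r 8, and 8÷4 = 2, so 3+8+2 = 13.
Tuesday + 13 ≡ Monday — that's 2044's doomsday.
In November the doomsday date is Nov 7.
Nov 13 is 6 days after Nov 7; 6 mod 7 = 6, so Monday + 6 = Sunday.
129 mod 7 = 3, so 129 days after a Sunday is Sunday + 3 = Wednesday.

Wednesday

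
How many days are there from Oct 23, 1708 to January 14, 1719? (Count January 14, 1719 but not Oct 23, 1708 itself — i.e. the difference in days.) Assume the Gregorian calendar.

3735

Oct 23, 1708 → Oct 23, 1709: 365 days.
Oct 23, 1709 → Oct 23, 1710: 365 days.
Oct 23, 1710 → Oct 23, 1711: 365 days.
Oct 23, 1711 → Oct 23, 1712: 366 days (Feb 29, 1712 is in that span).
Oct 23, 1712 → Oct 23, 1713: 365 days.
Oct 23, 1713 → Oct 23, 1714: 365 days.
Oct 23, 1714 → Oct 23, 1715: 365 days.
Oct 23, 1715 → Oct 23, 1716: 366 days (Feb 29, 1716 is in that span).
Oct 23, 1716 → Oct 23, 1717: 365 days.
Oct 23, 1717 → Oct 23, 1718: 365 days.
Oct 23, 1718 → Nov 23, 1718: 31 days (October has 31).
Nov 23, 1718 → Dec 23, 1718: 30 days (November has 30).
Dec 23, 1718 → Jan 14, 1719: 22 days.
Total: 3735 days.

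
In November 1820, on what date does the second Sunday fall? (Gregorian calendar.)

November 12, 1820

November 1, 1820 is a Wednesday.
The first Sunday is therefore November 5 (4 days later).
The second Sunday is 5 + 1×7 = November 12.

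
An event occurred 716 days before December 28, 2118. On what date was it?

January 11, 2117

−365 (one year) → Dec 28, 2117 (351 left).
−28 → Nov 30, 2117 (end of Nov, 30 days; 323 left).
−30 → Oct 31, 2117 (end of Oct, 31 days; 293 left).
−31 → Sep 30, 2117 (end of Sep, 30 days; 262 left).
−30 → Aug 31, 2117 (end of Aug, 31 days; 232 left).
−31 → Jul 31, 2117 (end of Jul, 31 days; 201 left).
−31 → Jun 30, 2117 (end of Jun, 30 days; 170 left).
−30 → May 31, 2117 (end of May, 31 days; 140 left).
−31 → Apr 30, 2117 (end of Apr, 30 days; 109 left).
−30 → Mar 31, 2117 (end of Mar, 31 days; 79 left).
−31 → Feb 28, 2117 (end of Feb, 28 days; 48 left).
−28 → Jan 31, 2117 (end of Jan, 31 days; 20 left).
−20 → Jan 11, 2117.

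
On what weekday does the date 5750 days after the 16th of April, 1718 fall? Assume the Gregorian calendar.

First find the weekday of Apr 16, 1718. Doomsday rule: the anchor day for the 1700s is Sunday. For year 18: 18÷12 = 1 r 6, and 6÷4 = 1, so 1+6+1 = 8.
Sunday + 8 ≡ Monday — that's 1718's doomsday.
In April the doomsday date is Apr 4.
Apr 16 is 12 days after Apr 4; 12 mod 7 = 5, so Monday + 5 = Saturday.
5750 mod 7 = 3, so 5750 days after a Saturday is Saturday + 3 = Tuesday.

Tuesday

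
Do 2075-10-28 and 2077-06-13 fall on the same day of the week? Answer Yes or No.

From Oct 28, 2075 to Jun 13, 2077 is 594 days.
594 mod 7 = 6, so they are different weekdays.
(Oct 28, 2075 is a Monday; Jun 13, 2077 is a Sunday.)

No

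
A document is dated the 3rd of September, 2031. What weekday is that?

January 1, 2031 is a Wednesday.
Jan 1, 2031 → Feb 1, 2031: 31 days (January has 31).
Feb 1, 2031 → Mar 1, 2031: 28 days (February has 28).
Mar 1, 2031 → Apr 1, 2031: 31 days (March has 31).
Apr 1, 2031 → May 1, 2031: 30 days (April has 30).
May 1, 2031 → Jun 1, 2031: 31 days (May has 31).
Jun 1, 2031 → Jul 1, 2031: 30 days (June has 30).
Jul 1, 2031 → Aug 1, 2031: 31 days (July has 31).
Aug 1, 2031 → Sep 1, 2031: 31 days (August has 31).
Sep 1, 2031 → Sep 3, 2031: 2 days.
Total: 245 days.
245 mod 7 = 0, so Wednesday + 0 = Wednesday.

Wednesday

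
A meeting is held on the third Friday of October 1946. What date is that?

October 1, 1946 is a Tuesday.
The first Friday is therefore October 4 (3 days later).
The third Friday is 4 + 2×7 = October 18.

October 18, 1946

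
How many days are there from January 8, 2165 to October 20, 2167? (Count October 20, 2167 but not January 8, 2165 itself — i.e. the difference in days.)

1015

Jan 8, 2165 → Jan 8, 2166: 365 days.
Jan 8, 2166 → Jan 8, 2167: 365 days.
Jan 8, 2167 → Feb 8, 2167: 31 days (January has 31).
Feb 8, 2167 → Mar 8, 2167: 28 days (February has 28).
Mar 8, 2167 → Apr 8, 2167: 31 days (March has 31).
Apr 8, 2167 → May 8, 2167: 30 days (April has 30).
May 8, 2167 → Jun 8, 2167: 31 days (May has 31).
Jun 8, 2167 → Jul 8, 2167: 30 days (June has 30).
Jul 8, 2167 → Aug 8, 2167: 31 days (July has 31).
Aug 8, 2167 → Sep 8, 2167: 31 days (August has 31).
Sep 8, 2167 → Oct 8, 2167: 30 days (September has 30).
Oct 8, 2167 → Oct 20, 2167: 12 days.
Total: 1015 days.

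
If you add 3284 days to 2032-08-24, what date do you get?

August 21, 2041

+365 (one year) → Aug 24, 2033 (2919 left).
+365 (one year) → Aug 24, 2034 (2554 left).
+365 (one year) → Aug 24, 2035 (2189 left).
+366 (one year; includes Feb 29, 2036) → Aug 24, 2036 (1823 left).
+365 (one year) → Aug 24, 2037 (1458 left).
+365 (one year) → Aug 24, 2038 (1093 left).
+365 (one year) → Aug 24, 2039 (728 left).
+366 (one year; includes Feb 29, 2040) → Aug 24, 2040 (362 left).
Aug has 31 days: +8 → Sep 1, 2040 (354 left).
Sep has 30 days: +30 → Oct 1, 2040 (324 left).
Oct has 31 days: +31 → Nov 1, 2040 (293 left).
Nov has 30 days: +30 → Dec 1, 2040 (263 left).
Dec has 31 days: +31 → Jan 1, 2041 (232 left).
Jan has 31 days: +31 → Feb 1, 2041 (201 left).
Feb has 28 days: +28 → Mar 1, 2041 (173 left).
Mar has 31 days: +31 → Apr 1, 2041 (142 left).
Apr has 30 days: +30 → May 1, 2041 (112 left).
May has 31 days: +31 → Jun 1, 2041 (81 left).
Jun has 30 days: +30 → Jul 1, 2041 (51 left).
Jul has 31 days: +31 → Aug 1, 2041 (20 left).
+20 → Aug 21, 2041.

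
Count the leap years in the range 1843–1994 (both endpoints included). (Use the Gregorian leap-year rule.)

37

Multiples of 4 in [1843,1994]: 38.
Of those, multiples of 100: 1 (not leap unless ÷400).
Multiples of 400: 0.
Leap years = 38 − 1 + 0 = 37.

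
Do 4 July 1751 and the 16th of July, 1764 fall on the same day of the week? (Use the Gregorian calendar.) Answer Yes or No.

From Jul 4, 1751 to Jul 16, 1764 is 4761 days.
4761 mod 7 = 1, so they are different weekdays.
(Jul 4, 1751 is a Sunday; Jul 16, 1764 is a Monday.)

No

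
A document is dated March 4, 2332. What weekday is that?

Doomsday rule: the anchor day for the 2300s is Wednesday. For year 32: 32÷12 = 2 r 8, and 8÷4 = 2, so 2+8+2 = 12.
Wednesday + 12 ≡ Monday — that's 2332's doomsday.
In March the doomsday date is Mar 14.
Mar 4 is 10 days before Mar 14; 10 mod 7 = 3, so Monday − 3 = Friday.

Friday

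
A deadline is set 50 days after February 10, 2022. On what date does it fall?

April 1, 2022

Feb has 28 days: +19 → Mar 1, 2022 (31 left).
Mar has 31 days: +31 → Apr 1, 2022 (0 left).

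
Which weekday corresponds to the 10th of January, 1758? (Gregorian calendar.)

Doomsday rule: the anchor day for the 1700s is Sunday. For year 58: 58÷12 = 4 r 10, and 10÷4 = 2, so 4+10+2 = 16.
Sunday + 16 ≡ Tuesday — that's 1758's doomsday.
In January the doomsday date is Jan 3 (1758 is not a leap year).
Jan 10 is 7 days after Jan 3; 7 mod 7 = 0, so Tuesday + 0 = Tuesday.

Tuesday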